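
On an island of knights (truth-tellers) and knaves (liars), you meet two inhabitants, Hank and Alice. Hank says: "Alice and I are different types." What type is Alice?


Hank says: "Alice and I are different types."
Case 1: Hank is a Knight (truth-teller)
  Statement is true → they ARE different → Alice is a Knave
Case 2: Hank is a Knave (liar)
  Statement is false → they are NOT different → Alice is a Knave
In both cases, Alice is a Knave.

Knave


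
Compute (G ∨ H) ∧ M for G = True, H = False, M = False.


G = True, H = False, M = False
Step 1: G ∨ H = True OR False = True
Step 2: True ∧ M = True AND False = False
OR is true when at least one operand is true; AND requires both.

False


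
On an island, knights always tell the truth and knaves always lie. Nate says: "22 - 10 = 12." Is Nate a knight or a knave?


Statement: "22 - 10 = 12."
Actual: 22 - 10 = 12
Claimed: 12
Statement is TRUE → Nate tells the truth → Knight

Knight


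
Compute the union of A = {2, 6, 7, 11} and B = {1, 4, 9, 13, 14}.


A = {2, 6, 7, 11}
B = {1, 4, 9, 13, 14}
Operation: union
All elements combined: 1, 2, 4, 6, 7, 9, 11, 13, 14

{1, 2, 4, 6, 7, 9, 11, 13, 14}


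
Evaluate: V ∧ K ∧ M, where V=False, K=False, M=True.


V = False, K = False, M = True
Expression: V ∧ K ∧ M
Step 1: V ∧ K = False AND False = False
Step 2: (False) ∧ M = False AND True = False

False


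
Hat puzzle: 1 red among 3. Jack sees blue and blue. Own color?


Total red = 1, seen red = 0
Own red = 1 - 0 = 1
Jack's hat is red.

red


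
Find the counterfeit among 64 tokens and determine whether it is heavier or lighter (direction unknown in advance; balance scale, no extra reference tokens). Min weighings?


Let n = 64. 128 possibilities (n tokens × lighter/heavier); each weighing has 3 outcomes.
Bound for k weighings: say the first weighing puts j tokens on each pan. If it tips, the 2j weighed tokens remain suspects (each with a known direction) and k-1 weighings give 3^(k-1) outcomes; 3^(k-1) is odd, so 2j ≤ 3^(k-1) - 1. If it balances, the n - 2j unweighed tokens remain with direction unknown: 2(n - 2j) ≤ 3^(k-1) - 1 by the same parity argument. Adding, n ≤ (3^(k-1) - 1) + (3^(k-1) - 1)/2 = (3^k - 3)/2, and the classical three-group strategy achieves this (3 tokens in 2 weighings, 12 in 3, 39 in 4, 120 in 5).
So we need the smallest k with (3^k - 3)/2 ≥ 64.
k = 4: (3^4 - 3)/2 = 39 < 64 ✗
k = 5: (3^5 - 3)/2 = 120 ≥ 64 ✓

5


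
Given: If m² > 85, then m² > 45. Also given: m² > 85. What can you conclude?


Modus ponens: P → Q, P ⊢ Q
P: m² > 85
Q: m² > 45
We have P → Q and P is true.
By modus ponens, Q must be true.

m² > 45


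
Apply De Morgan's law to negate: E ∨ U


De Morgan's law: ¬(P ∨ Q) ≡ ¬P ∧ ¬Q
¬(E ∨ U) = ¬E ∧ ¬U

¬E ∧ ¬U


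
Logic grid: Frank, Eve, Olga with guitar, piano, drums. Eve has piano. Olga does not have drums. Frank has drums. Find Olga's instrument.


From clues:
  Eve → piano
  Frank → drums
By elimination, Olga gets the remaining.

guitar


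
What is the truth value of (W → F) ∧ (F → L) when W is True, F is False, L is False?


W = True, F = False, L = False
Step 1: W → F is false only when W=True and F=False. Result: False
Step 2: F → L is false only when F=True and L=False. Result: True
Step 3: False ∧ True = False

False


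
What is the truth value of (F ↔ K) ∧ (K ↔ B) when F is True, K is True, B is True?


F = True, K = True, B = True
Step 1: F ↔ K is true when F and K have the same value. Result: True
Step 2: K ↔ B is true when K and B have the same value. Result: True
Step 3: True ∧ True = True

True


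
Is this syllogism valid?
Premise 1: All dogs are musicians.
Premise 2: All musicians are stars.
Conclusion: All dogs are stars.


Premise 1: All dogs are musicians.
Premise 2: All musicians are stars.
Conclusion: All dogs are stars.
Barbara syllogism (AAA-1): All A are B, All B are C → All A are C.
Middle term (musicians) distributed in premise 2.

Valid


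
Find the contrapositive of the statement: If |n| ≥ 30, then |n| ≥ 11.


Original: If |n| ≥ 30, then |n| ≥ 11
Contrapositive: If ¬Q, then ¬P
Negate Q: not (|n| ≥ 11)
Negate P: not (|n| ≥ 30)

If not (|n| ≥ 11), then not (|n| ≥ 30).


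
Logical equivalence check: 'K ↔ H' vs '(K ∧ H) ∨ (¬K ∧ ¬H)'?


Expression 1: K ↔ H
Expression 2: (K ∧ H) ∨ (¬K ∧ ¬H)
Truth table (K H | Expr1 Expr2):
  T T |   T     T
  T F |   F     F
  F T |   F     F
  F F |   T     T
All 4 rows agree, so the expressions are logically equivalent.

Yes


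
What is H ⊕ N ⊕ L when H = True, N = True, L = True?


H = True, N = True, L = True
Step 1: H ⊕ N = True XOR True = False
Step 2: False ⊕ L = False XOR True = True
XOR is true when an odd number of operands are true.

True


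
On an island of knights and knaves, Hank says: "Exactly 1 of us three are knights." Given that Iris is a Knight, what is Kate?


Hank claims exactly 1 knights among Hank, Iris, Kate.
Given: Iris is a Knight.

Case 1: Hank is a Knight (tells truth)
  Then exactly 1 of the three are knights.
  Counting Hank, Iris: 2 knight(s) so far. Need -1 more → impossible.
Case 2: Hank is a Knave (lies)
  Then the count is NOT 1.
  If Kate = Knave, count = 1 = 1 → claim would be true, contradicts lie.
  If Kate = Knight, count = 2 ≠ 1 → lie confirmed ✓

Kate is a Knight.

Knight


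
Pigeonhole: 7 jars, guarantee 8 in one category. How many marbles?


Pigeonhole: to guarantee k in one of n categories, need (k-1)×n + 1.
k = 8, n = 7
Minimum = (8-1) × 7 + 1 = 7 × 7 + 1

50


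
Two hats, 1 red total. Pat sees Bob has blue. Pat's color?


Total red = 1, Bob = blue
Red accounted for: 0
Remaining for Pat: 1
Pat's hat is red.

red


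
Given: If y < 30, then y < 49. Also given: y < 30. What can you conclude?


Modus ponens: P → Q, P ⊢ Q
P: y < 30
Q: y < 49
We have P → Q and P is true.
By modus ponens, Q must be true.

y < 49


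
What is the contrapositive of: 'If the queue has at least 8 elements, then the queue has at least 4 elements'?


Original: If the queue has at least 8 elements, then the queue has at least 4 elements
Contrapositive: If ¬Q, then ¬P
Negate Q: not (the queue has at least 4 elements)
Negate P: not (the queue has at least 8 elements)

If not (the queue has at least 4 elements), then not (the queue has at least 8 elements).


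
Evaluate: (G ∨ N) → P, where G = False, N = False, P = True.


G = False, N = False, P = True
Step 1: G ∨ N = False OR False = False
Step 2: (False) → P: false only when antecedent=True and P=False.
Result: True

True


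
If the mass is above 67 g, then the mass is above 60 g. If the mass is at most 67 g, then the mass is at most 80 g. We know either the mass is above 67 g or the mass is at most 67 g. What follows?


Constructive dilemma: (P → Q) ∧ (R → S), P ∨ R ⊢ Q ∨ S
Premise 1: the mass is above 67 g → the mass is above 60 g
Premise 2: the mass is at most 67 g → the mass is at most 80 g
Premise 3: the mass is above 67 g ∨ the mass is at most 67 g
Case 1: Assuming the mass is above 67 g, then by Premise 1, the mass is above 60 g.
Case 2: Assuming the mass is at most 67 g, then by Premise 2, the mass is at most 80 g.
Since one of the mass is above 67 g or the mass is at most 67 g must hold, we get the mass is above 60 g or the mass is at most 80 g.

The mass is above 60 g or the mass is at most 80 g.


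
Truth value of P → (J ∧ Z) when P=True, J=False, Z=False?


P = True, J = False, Z = False
Expression: P → (J ∧ Z)
Step 1: J ∧ Z = False AND False = False
Step 2: P → (False) = True → False = False

False


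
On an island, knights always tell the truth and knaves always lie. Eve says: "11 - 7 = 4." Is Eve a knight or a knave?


Statement: "11 - 7 = 4."
Actual: 11 - 7 = 4
Claimed: 4
Statement is TRUE → Eve tells the truth → Knight

Knight


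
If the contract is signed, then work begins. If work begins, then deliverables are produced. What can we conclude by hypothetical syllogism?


Hypothetical syllogism: P → Q, Q → R ⊢ P → R
Premise 1: the contract is signed → work begins
Premise 2: work begins → deliverables are produced
Chain the implications: the middle term (work begins) links the two.
Conclusion: If the contract is signed, then deliverables are produced.

If the contract is signed, then deliverables are produced.


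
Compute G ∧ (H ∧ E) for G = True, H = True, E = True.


G = True, H = True, E = True
Step 1: H ∧ E = True AND True = True
Step 2: G ∧ True = True AND True = True
AND is true only when ALL operands are true.

True


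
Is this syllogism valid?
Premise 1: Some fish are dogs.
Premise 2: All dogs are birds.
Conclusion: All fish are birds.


Premise 1: Some fish are dogs.
Premise 2: All dogs are birds.
Conclusion: All fish are birds.
Fallacy: illicit minor. The minor term (fish) is distributed in the conclusion ('All fish ...') but undistributed in its premise ('Some fish are dogs' doesn't cover all fish).
Only 'Some fish are birds' follows, not 'All'.

Invalid


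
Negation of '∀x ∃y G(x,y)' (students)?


Original: ∀x ∃y G(x,y)
Rule: ¬∀→∃, ¬∃→∀, negate predicate.
Negation: ∃x ∀y ¬G(x,y)

∃x ∀y ¬G(x,y)


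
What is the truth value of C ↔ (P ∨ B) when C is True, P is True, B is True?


C = True, P = True, B = True
Step 1: P ∨ B = True OR True = True
Step 2: C ↔ (True): true when both sides have same truth value.
Result: True ↔ True = True

True


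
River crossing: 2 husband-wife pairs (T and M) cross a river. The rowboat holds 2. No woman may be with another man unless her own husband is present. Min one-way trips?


Label couples T and M.
1. WT+WM → (far: WT,WM; near: HT,HM)
2. WT ←   (far: WM; near: HT,HM,WT)
3. HT+HM → (far: HT,HM,WM; near: WT)
4. HT ←   (far: HM,WM; near: HT,WT)  — HT returns, since WT is alone on near bank
5. HT+WT → (far: all four; near: empty)
Every state respects the constraint.
Minimum trips = 5

5


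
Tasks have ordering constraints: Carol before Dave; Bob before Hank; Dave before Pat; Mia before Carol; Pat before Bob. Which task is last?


Constraints: Carol before Dave; Bob before Hank; Dave before Pat; Mia before Carol; Pat before Bob
The last task can have nothing scheduled after it, so it must never appear on the left of a 'before'.
Tasks appearing before some other task: Carol, Bob, Dave, Mia, Pat.
The only task not in that list is Hank → it is last.

Hank


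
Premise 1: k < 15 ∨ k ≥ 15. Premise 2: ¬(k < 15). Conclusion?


Disjunctive syllogism: P ∨ Q, ¬P ⊢ Q
Disjunction: k < 15 ∨ k ≥ 15
We know it is not the case that k < 15.
By disjunctive syllogism, the other disjunct must be true.

k ≥ 15


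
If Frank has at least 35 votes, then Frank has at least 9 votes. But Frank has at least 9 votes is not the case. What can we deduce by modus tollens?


Modus tollens: P → Q, ¬Q ⊢ ¬P
P: Frank has at least 35 votes
Q: Frank has at least 9 votes
We have P → Q and Q is false.
By modus tollens, P must be false.

It is not the case that Frank has at least 35 votes


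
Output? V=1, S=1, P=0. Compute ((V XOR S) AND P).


V XOR S = 1^1 = 0
0 AND 0 = 0

0


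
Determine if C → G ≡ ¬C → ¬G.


Expression 1: C → G
Expression 2: ¬C → ¬G
Truth table (C G | Expr1 Expr2):
  T T |   T     T
  T F |   F     T   ← differ
  F T |   T     F   ← differ
  F F |   T     T
Counterexample: C=T, G=F gives Expr1 = F but Expr2 = T, so the expressions are NOT logically equivalent.

No


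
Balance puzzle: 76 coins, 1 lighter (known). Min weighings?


Each weighing has 3 outcomes (left heavy / balance / right heavy), so k weighings distinguish at most 3^k cases; splitting into three near-equal groups achieves this.
Need 3^k ≥ 76: 3^3 = 27 < 76 ≤ 3^4 = 81
k = ⌈log₃(76)⌉ = 4

4


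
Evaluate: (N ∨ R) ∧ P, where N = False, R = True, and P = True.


N = False, R = True, P = True
Step 1: N ∨ R = False OR True = True
Step 2: True ∧ P = True AND True = True
OR is true when at least one operand is true; AND requires both.

True


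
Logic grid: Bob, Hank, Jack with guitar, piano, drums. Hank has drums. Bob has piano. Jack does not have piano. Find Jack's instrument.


From clues:
  Hank → drums
  Bob → piano
By elimination, Jack gets the remaining.

guitar


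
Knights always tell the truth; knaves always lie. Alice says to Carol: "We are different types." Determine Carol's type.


Alice says: "We are different types."
Case 1: Alice is a Knight (truth-teller)
  Statement is true → they ARE different → Carol is a Knave
Case 2: Alice is a Knave (liar)
  Statement is false → they are NOT different → Carol is a Knave
In both cases, Carol is a Knave.

Knave


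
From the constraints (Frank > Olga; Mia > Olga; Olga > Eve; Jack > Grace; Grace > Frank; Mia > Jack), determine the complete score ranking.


Constraints: Frank > Olga; Mia > Olga; Olga > Eve; Jack > Grace; Grace > Frank; Mia > Jack
Method: at each step, the next-highest is the one remaining person who never appears on the smaller side of a constraint between remaining people.
  Step 1: remaining {Eve, Frank, Jack, Mia, Grace, Olga}; on the smaller side: {Eve, Frank, Jack, Grace, Olga} → Mia is next (Mia > Olga; Mia > Jack).
  Step 2: remaining {Eve, Frank, Jack, Grace, Olga}; on the smaller side: {Eve, Frank, Grace, Olga} → Jack is next (Jack > Grace).
  Step 3: remaining {Eve, Frank, Grace, Olga}; on the smaller side: {Eve, Frank, Olga} → Grace is next (Grace > Frank).
  Step 4: remaining {Eve, Frank, Olga}; on the smaller side: {Eve, Olga} → Frank is next (Frank > Olga).
  Step 5: remaining {Eve, Olga}; on the smaller side: {Eve} → Olga is next (Olga > Eve).
  Step 6: only Eve remains → lowest.
Final ranking (highest to lowest):

Mia > Jack > Grace > Frank > Olga > Eve


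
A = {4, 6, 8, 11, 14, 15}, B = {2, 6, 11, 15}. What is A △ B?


A = {4, 6, 8, 11, 14, 15}
B = {2, 6, 11, 15}
Operation: symmetric difference
In A only: [4, 8, 14], in B only: [2]

{2, 4, 8, 14}


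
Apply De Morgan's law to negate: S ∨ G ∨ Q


De Morgan's law: ¬(P ∨ Q ∨ R) ≡ ¬P ∧ ¬Q ∧ ¬R
¬(S ∨ G ∨ Q) = ¬S ∧ ¬G ∧ ¬Q

¬S ∧ ¬G ∧ ¬Q


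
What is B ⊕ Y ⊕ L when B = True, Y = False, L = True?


B = True, Y = False, L = True
Step 1: B ⊕ Y = True XOR False = True
Step 2: True ⊕ L = True XOR True = False
XOR is true when an odd number of operands are true.

False


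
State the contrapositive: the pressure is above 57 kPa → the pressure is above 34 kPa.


Original: If the pressure is above 57 kPa, then the pressure is above 34 kPa
Contrapositive: If ¬Q, then ¬P
Negate Q: not (the pressure is above 34 kPa)
Negate P: not (the pressure is above 57 kPa)

If not (the pressure is above 34 kPa), then not (the pressure is above 57 kPa).


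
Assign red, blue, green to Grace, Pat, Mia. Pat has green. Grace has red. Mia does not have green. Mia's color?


From clues:
  Grace → red
  Pat → green
By elimination, Mia gets the remaining.

blue


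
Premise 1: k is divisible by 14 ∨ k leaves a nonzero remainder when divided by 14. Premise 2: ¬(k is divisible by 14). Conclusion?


Disjunctive syllogism: P ∨ Q, ¬P ⊢ Q
Disjunction: k is divisible by 14 ∨ k leaves a nonzero remainder when divided by 14
We know it is not the case that k is divisible by 14.
By disjunctive syllogism, the other disjunct must be true.

k leaves a nonzero remainder when divided by 14


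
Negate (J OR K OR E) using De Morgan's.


De Morgan's law: ¬(P ∨ Q ∨ R) ≡ ¬P ∧ ¬Q ∧ ¬R
¬(J ∨ K ∨ E) = ¬J ∧ ¬K ∧ ¬E

¬J ∧ ¬K ∧ ¬E


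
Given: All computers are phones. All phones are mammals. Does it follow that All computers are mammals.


Premise 1: All computers are phones.
Premise 2: All phones are mammals.
Conclusion: All computers are mammals.
Barbara syllogism (AAA-1): All A are B, All B are C → All A are C.
Middle term (phones) distributed in premise 2.

Valid


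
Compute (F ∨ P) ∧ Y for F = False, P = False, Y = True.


F = False, P = False, Y = True
Step 1: F ∨ P = False OR False = False
Step 2: False ∧ Y = False AND True = False
OR is true when at least one operand is true; AND requires both.

False


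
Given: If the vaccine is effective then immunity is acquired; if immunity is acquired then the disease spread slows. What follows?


Hypothetical syllogism: P → Q, Q → R ⊢ P → R
Premise 1: the vaccine is effective → immunity is acquired
Premise 2: immunity is acquired → the disease spread slows
Chain the implications: the middle term (immunity is acquired) links the two.
Conclusion: If the vaccine is effective, then the disease spread slows.

If the vaccine is effective, then the disease spread slows.


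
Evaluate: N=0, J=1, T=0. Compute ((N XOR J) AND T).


N XOR J = 0^1 = 1
1 AND 0 = 0

0


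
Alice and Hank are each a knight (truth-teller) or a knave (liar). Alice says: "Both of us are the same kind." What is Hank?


Alice says: "Both of us are the same kind."
Case 1: Alice is a Knight (truth-teller)
  Statement is true → they ARE the same → Hank is also a Knight
Case 2: Alice is a Knave (liar)
  Statement is false → they are NOT the same → Hank is a Knight
In both cases, Hank is a Knight.

Knight


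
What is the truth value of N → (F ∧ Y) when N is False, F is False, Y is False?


N = False, F = False, Y = False
Step 1: F ∧ Y = False AND False = False
Step 2: N → (False): false only when N=True and consequent=False.
Result: True

True


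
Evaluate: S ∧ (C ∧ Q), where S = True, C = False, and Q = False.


S = True, C = False, Q = False
Step 1: C ∧ Q = False AND False = False
Step 2: S ∧ False = True AND False = False
AND is true only when ALL operands are true.

False


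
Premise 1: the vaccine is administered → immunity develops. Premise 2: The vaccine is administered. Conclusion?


Modus ponens: P → Q, P ⊢ Q
P: the vaccine is administered
Q: immunity develops
We have P → Q and P is true.
By modus ponens, Q must be true.

Immunity develops


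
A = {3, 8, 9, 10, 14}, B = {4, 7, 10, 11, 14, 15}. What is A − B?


A = {3, 8, 9, 10, 14}
B = {4, 7, 10, 11, 14, 15}
Operation: difference A − B
In A but not B: 3, 8, 9

{3, 8, 9}


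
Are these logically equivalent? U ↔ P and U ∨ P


Expression 1: U ↔ P
Expression 2: U ∨ P
Truth table (U P | Expr1 Expr2):
  T T |   T     T
  T F |   F     T   ← differ
  F T |   F     T   ← differ
  F F |   T     F   ← differ
Counterexample: U=T, P=F gives Expr1 = F but Expr2 = T, so the expressions are NOT logically equivalent.

No


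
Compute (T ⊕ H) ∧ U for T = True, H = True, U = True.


T = True, H = True, U = True
Step 1: T ⊕ H = True XOR True = False
Step 2: False ∧ U = False AND True = False
XOR true when exactly one of T,H is true; then AND with U.

False


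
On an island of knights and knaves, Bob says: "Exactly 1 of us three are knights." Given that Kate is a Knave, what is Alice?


Bob claims exactly 1 knights among Bob, Kate, Alice.
Given: Kate is a Knave.

Case 1: Bob is a Knight (tells truth)
  Then exactly 1 of the three are knights.
  Counting Bob, Kate: 1 knight(s) so far. Need 0 more → Alice = Knave.
Case 2: Bob is a Knave (lies)
  Then the count is NOT 1.
  If Alice = Knight, count = 1 = 1 → claim would be true, contradicts lie.
  If Alice = Knave, count = 0 ≠ 1 → lie confirmed ✓

Alice is a Knave.

Knave


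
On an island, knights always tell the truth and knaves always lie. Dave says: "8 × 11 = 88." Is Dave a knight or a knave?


Statement: "8 × 11 = 88."
Actual: 8 × 11 = 88
Claimed: 88
Statement is TRUE → Dave tells the truth → Knight

Knight


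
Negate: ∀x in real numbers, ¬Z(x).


Original: ∀x ¬Z(x)
Rule: ¬∀→∃, ¬∃→∀, negate predicate.
Negation: ∃x Z(x)

∃x Z(x)


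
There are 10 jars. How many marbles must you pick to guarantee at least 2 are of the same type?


Pigeonhole: to guarantee k in one of n categories, need (k-1)×n + 1.
k = 2, n = 10
Minimum = (2-1) × 10 + 1 = 1 × 10 + 1

11


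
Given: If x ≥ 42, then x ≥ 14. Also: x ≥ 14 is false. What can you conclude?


Modus tollens: P → Q, ¬Q ⊢ ¬P
P: x ≥ 42
Q: x ≥ 14
We have P → Q and Q is false.
By modus tollens, P must be false.

It is not the case that x ≥ 42


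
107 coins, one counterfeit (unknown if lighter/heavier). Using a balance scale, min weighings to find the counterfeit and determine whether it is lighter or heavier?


Let n = 107. 214 possibilities (n coins × lighter/heavier); each weighing has 3 outcomes.
Bound for k weighings: say the first weighing puts j coins on each pan. If it tips, the 2j weighed coins remain suspects (each with a known direction) and k-1 weighings give 3^(k-1) outcomes; 3^(k-1) is odd, so 2j ≤ 3^(k-1) - 1. If it balances, the n - 2j unweighed coins remain with direction unknown: 2(n - 2j) ≤ 3^(k-1) - 1 by the same parity argument. Adding, n ≤ (3^(k-1) - 1) + (3^(k-1) - 1)/2 = (3^k - 3)/2, and the classical three-group strategy achieves this (3 coins in 2 weighings, 12 in 3, 39 in 4, 120 in 5).
So we need the smallest k with (3^k - 3)/2 ≥ 107.
k = 4: (3^4 - 3)/2 = 39 < 107 ✗
k = 5: (3^5 - 3)/2 = 120 ≥ 107 ✓

5


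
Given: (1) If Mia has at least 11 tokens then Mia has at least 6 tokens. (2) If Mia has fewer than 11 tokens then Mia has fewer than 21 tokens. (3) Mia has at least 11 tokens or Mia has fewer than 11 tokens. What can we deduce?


Constructive dilemma: (P → Q) ∧ (R → S), P ∨ R ⊢ Q ∨ S
Premise 1: Mia has at least 11 tokens → Mia has at least 6 tokens
Premise 2: Mia has fewer than 11 tokens → Mia has fewer than 21 tokens
Premise 3: Mia has at least 11 tokens ∨ Mia has fewer than 11 tokens
Case 1: Assuming Mia has at least 11 tokens, then by Premise 1, Mia has at least 6 tokens.
Case 2: Assuming Mia has fewer than 11 tokens, then by Premise 2, Mia has fewer than 21 tokens.
Since one of Mia has at least 11 tokens or Mia has fewer than 11 tokens must hold, we get Mia has at least 6 tokens or Mia has fewer than 21 tokens.

Mia has at least 6 tokens or Mia has fewer than 21 tokens.


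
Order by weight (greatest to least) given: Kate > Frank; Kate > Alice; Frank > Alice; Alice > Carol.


Constraints: Kate > Frank; Kate > Alice; Frank > Alice; Alice > Carol
Method: at each step, the next-highest is the one remaining person who never appears on the smaller side of a constraint between remaining people.
  Step 1: remaining {Frank, Carol, Kate, Alice}; on the smaller side: {Frank, Carol, Alice} → Kate is next (Kate > Frank; Kate > Alice).
  Step 2: remaining {Frank, Carol, Alice}; on the smaller side: {Carol, Alice} → Frank is next (Frank > Alice).
  Step 3: remaining {Carol, Alice}; on the smaller side: {Carol} → Alice is next (Alice > Carol).
  Step 4: only Carol remains → lowest.
Final ranking (highest to lowest):

Kate > Frank > Alice > Carol


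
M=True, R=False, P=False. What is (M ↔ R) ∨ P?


M = True, R = False, P = False
Expression: (M ↔ R) ∨ P
Step 1: M ↔ R = (True iff False) (true when values match) = False
Step 2: (False) ∨ P = False OR False = False

False


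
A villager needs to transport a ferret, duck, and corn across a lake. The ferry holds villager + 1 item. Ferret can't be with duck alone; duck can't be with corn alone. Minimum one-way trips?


1. villager+duck → 2. villager ← 3. villager+ferret → 4. villager+duck ← 5. villager+corn → 6. villager ← 7. villager+duck →
Minimum trips = 7

7


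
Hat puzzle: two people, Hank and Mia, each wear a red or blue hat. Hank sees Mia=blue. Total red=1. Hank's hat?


Total red = 1, Mia = blue
Red accounted for: 0
Remaining for Hank: 1
Hank's hat is red.

red


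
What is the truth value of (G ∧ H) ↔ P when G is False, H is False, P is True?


G = False, H = False, P = True
Step 1: G ∧ H = False AND False = False
Step 2: (False) ↔ P: true when both sides have same truth value.
Result: False ↔ True = False

False


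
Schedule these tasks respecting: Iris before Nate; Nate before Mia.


Constraints: Iris before Nate; Nate before Mia
Method: repeatedly schedule the remaining task that has no remaining task required before it.
  Step 1: remaining {Nate, Mia, Iris}; every task except Iris still has a predecessor pending → schedule Iris.
  Step 2: remaining {Nate, Mia}; every task except Nate still has a predecessor pending → schedule Nate.
  Step 3: only Mia remains → schedule Mia.
Resulting order:

Iris → Nate → Mia


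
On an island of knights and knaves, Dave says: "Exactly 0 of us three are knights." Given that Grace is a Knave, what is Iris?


Dave claims exactly 0 knights among Dave, Grace, Iris.
Given: Grace is a Knave.

Case 1: Dave is a Knight (tells truth)
  Then exactly 0 of the three are knights.
  Counting Dave, Grace: 1 knight(s) so far. Need -1 more → impossible.
Case 2: Dave is a Knave (lies)
  Then the count is NOT 0.
  If Iris = Knave, count = 0 = 0 → claim would be true, contradicts lie.
  If Iris = Knight, count = 1 ≠ 0 → lie confirmed ✓

Iris is a Knight.

Knight


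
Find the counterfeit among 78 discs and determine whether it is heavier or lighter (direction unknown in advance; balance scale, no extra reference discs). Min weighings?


Let n = 78. 156 possibilities (n discs × lighter/heavier); each weighing has 3 outcomes.
Bound for k weighings: say the first weighing puts j discs on each pan. If it tips, the 2j weighed discs remain suspects (each with a known direction) and k-1 weighings give 3^(k-1) outcomes; 3^(k-1) is odd, so 2j ≤ 3^(k-1) - 1. If it balances, the n - 2j unweighed discs remain with direction unknown: 2(n - 2j) ≤ 3^(k-1) - 1 by the same parity argument. Adding, n ≤ (3^(k-1) - 1) + (3^(k-1) - 1)/2 = (3^k - 3)/2, and the classical three-group strategy achieves this (3 discs in 2 weighings, 12 in 3, 39 in 4, 120 in 5).
So we need the smallest k with (3^k - 3)/2 ≥ 78.
k = 4: (3^4 - 3)/2 = 39 < 78 ✗
k = 5: (3^5 - 3)/2 = 120 ≥ 78 ✓

5


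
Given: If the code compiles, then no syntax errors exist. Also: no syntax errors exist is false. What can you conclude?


Modus tollens: P → Q, ¬Q ⊢ ¬P
P: the code compiles
Q: no syntax errors exist
We have P → Q and Q is false.
By modus tollens, P must be false.

It is not the case that the code compiles


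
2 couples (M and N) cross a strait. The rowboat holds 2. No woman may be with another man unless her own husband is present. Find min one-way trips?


Label couples M and N.
1. WM+WN → (far: WM,WN; near: HM,HN)
2. WM ←   (far: WN; near: HM,HN,WM)
3. HM+HN → (far: HM,HN,WN; near: WM)
4. HM ←   (far: HN,WN; near: HM,WM)  — HM returns, since WM is alone on near bank
5. HM+WM → (far: all four; near: empty)
Every state respects the constraint.
Minimum trips = 5

5


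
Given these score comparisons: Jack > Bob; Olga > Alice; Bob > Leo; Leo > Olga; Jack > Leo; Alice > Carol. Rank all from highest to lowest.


Constraints: Jack > Bob; Olga > Alice; Bob > Leo; Leo > Olga; Jack > Leo; Alice > Carol
Method: at each step, the next-highest is the one remaining person who never appears on the smaller side of a constraint between remaining people.
  Step 1: remaining {Jack, Olga, Bob, Alice, Leo, Carol}; on the smaller side: {Olga, Bob, Alice, Leo, Carol} → Jack is next (Jack > Bob; Jack > Leo).
  Step 2: remaining {Olga, Bob, Alice, Leo, Carol}; on the smaller side: {Olga, Alice, Leo, Carol} → Bob is next (Bob > Leo).
  Step 3: remaining {Olga, Alice, Leo, Carol}; on the smaller side: {Olga, Alice, Carol} → Leo is next (Leo > Olga).
  Step 4: remaining {Olga, Alice, Carol}; on the smaller side: {Alice, Carol} → Olga is next (Olga > Alice).
  Step 5: remaining {Alice, Carol}; on the smaller side: {Carol} → Alice is next (Alice > Carol).
  Step 6: only Carol remains → lowest.
Final ranking (highest to lowest):

Jack > Bob > Leo > Olga > Alice > Carol


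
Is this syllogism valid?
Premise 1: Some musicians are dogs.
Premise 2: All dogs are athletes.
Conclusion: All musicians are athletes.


Premise 1: Some musicians are dogs.
Premise 2: All dogs are athletes.
Conclusion: All musicians are athletes.
Fallacy: illicit minor. The minor term (musicians) is distributed in the conclusion ('All musicians ...') but undistributed in its premise ('Some musicians are dogs' doesn't cover all musicians).
Only 'Some musicians are athletes' follows, not 'All'.

Invalid


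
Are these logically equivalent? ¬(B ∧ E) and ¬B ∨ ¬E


Expression 1: ¬(B ∧ E)
Expression 2: ¬B ∨ ¬E
Truth table (B E | Expr1 Expr2):
  T T |   F     F
  T F |   T     T
  F T |   T     T
  F F |   T     T
All 4 rows agree, so the expressions are logically equivalent.

Yes


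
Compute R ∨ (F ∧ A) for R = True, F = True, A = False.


R = True, F = True, A = False
Step 1: F ∧ A = True AND False = False
Step 2: R ∨ False = True OR False = True
AND evaluated first (higher precedence); then OR applied.

True


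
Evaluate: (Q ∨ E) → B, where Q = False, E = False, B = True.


Q = False, E = False, B = True
Step 1: Q ∨ E = False OR False = False
Step 2: (False) → B: false only when antecedent=True and B=False.
Result: True

True


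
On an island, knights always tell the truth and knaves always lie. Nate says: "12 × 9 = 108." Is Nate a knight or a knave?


Statement: "12 × 9 = 108."
Actual: 12 × 9 = 108
Claimed: 108
Statement is TRUE → Nate tells the truth → Knight

Knight


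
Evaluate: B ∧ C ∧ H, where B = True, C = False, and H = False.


B = True, C = False, H = False
Step 1: B ∧ C = True AND False = False
Step 2: (False) ∧ H = (False) AND False = False
AND is true only when ALL operands are true.

False


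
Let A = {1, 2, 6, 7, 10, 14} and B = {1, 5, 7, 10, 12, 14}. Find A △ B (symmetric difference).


A = {1, 2, 6, 7, 10, 14}
B = {1, 5, 7, 10, 12, 14}
Operation: symmetric difference
In A only: [2, 6], in B only: [5, 12]

{2, 5, 6, 12}


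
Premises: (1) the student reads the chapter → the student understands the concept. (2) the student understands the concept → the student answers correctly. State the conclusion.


Hypothetical syllogism: P → Q, Q → R ⊢ P → R
Premise 1: the student reads the chapter → the student understands the concept
Premise 2: the student understands the concept → the student answers correctly
Chain the implications: the middle term (the student understands the concept) links the two.
Conclusion: If the student reads the chapter, then the student answers correctly.

If the student reads the chapter, then the student answers correctly.


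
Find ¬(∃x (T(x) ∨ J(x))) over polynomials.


Original: ∃x (T(x) ∨ J(x))
Rule: ¬∀→∃, ¬∃→∀, negate predicate.
Negation: ∀x (¬T(x) ∧ ¬J(x))

∀x (¬T(x) ∧ ¬J(x))


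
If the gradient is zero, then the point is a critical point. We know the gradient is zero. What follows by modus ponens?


Modus ponens: P → Q, P ⊢ Q
P: the gradient is zero
Q: the point is a critical point
We have P → Q and P is true.
By modus ponens, Q must be true.

The point is a critical point


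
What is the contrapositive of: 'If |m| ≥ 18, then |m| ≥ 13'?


Original: If |m| ≥ 18, then |m| ≥ 13
Contrapositive: If ¬Q, then ¬P
Negate Q: not (|m| ≥ 13)
Negate P: not (|m| ≥ 18)

If not (|m| ≥ 13), then not (|m| ≥ 18).


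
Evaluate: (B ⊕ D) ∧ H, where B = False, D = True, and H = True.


B = False, D = True, H = True
Step 1: B ⊕ D = False XOR True = True
Step 2: True ∧ H = True AND True = True
XOR true when exactly one of B,D is true; then AND with H.

True


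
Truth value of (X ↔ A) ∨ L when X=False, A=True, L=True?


X = False, A = True, L = True
Expression: (X ↔ A) ∨ L
Step 1: X ↔ A = (False iff True) (true when values match) = False
Step 2: (False) ∨ L = False OR True = True

True


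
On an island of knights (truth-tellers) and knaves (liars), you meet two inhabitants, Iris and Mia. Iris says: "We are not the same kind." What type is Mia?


Iris says: "We are not the same kind."
Case 1: Iris is a Knight (truth-teller)
  Statement is true → they ARE different → Mia is a Knave
Case 2: Iris is a Knave (liar)
  Statement is false → they are NOT different → Mia is a Knave
In both cases, Mia is a Knave.

Knave


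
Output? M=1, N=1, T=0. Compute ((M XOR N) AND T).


M XOR N = 1^1 = 0
0 AND 0 = 0

0


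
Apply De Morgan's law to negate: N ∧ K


De Morgan's law: ¬(P ∧ Q) ≡ ¬P ∨ ¬Q
¬(N ∧ K) = ¬N ∨ ¬K

¬N ∨ ¬K


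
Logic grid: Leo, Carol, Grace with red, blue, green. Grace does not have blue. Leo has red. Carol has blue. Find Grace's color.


From clues:
  Carol → blue
  Leo → red
By elimination, Grace gets the remaining.

green


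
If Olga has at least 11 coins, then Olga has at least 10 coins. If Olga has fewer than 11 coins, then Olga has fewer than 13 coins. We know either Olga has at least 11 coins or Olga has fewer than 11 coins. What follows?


Constructive dilemma: (P → Q) ∧ (R → S), P ∨ R ⊢ Q ∨ S
Premise 1: Olga has at least 11 coins → Olga has at least 10 coins
Premise 2: Olga has fewer than 11 coins → Olga has fewer than 13 coins
Premise 3: Olga has at least 11 coins ∨ Olga has fewer than 11 coins
Case 1: Assuming Olga has at least 11 coins, then by Premise 1, Olga has at least 10 coins.
Case 2: Assuming Olga has fewer than 11 coins, then by Premise 2, Olga has fewer than 13 coins.
Since one of Olga has at least 11 coins or Olga has fewer than 11 coins must hold, we get Olga has at least 10 coins or Olga has fewer than 13 coins.

Olga has at least 10 coins or Olga has fewer than 13 coins.


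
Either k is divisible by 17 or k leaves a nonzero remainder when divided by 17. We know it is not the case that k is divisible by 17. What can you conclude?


Disjunctive syllogism: P ∨ Q, ¬P ⊢ Q
Disjunction: k is divisible by 17 ∨ k leaves a nonzero remainder when divided by 17
We know it is not the case that k is divisible by 17.
By disjunctive syllogism, the other disjunct must be true.

k leaves a nonzero remainder when divided by 17


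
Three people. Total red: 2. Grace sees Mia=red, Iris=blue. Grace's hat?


Total red = 2, seen red = 1
Own red = 2 - 1 = 1
Grace's hat is red.

red


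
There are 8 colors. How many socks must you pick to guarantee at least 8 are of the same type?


Pigeonhole: to guarantee k in one of n categories, need (k-1)×n + 1.
k = 8, n = 8
Minimum = (8-1) × 8 + 1 = 7 × 8 + 1

57


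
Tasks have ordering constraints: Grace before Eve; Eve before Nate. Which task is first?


Constraints: Grace before Eve; Eve before Nate
The first task can have nothing scheduled before it, so it must never appear on the right of a 'before'.
Tasks appearing after some 'before': Eve, Nate.
The only task not in that list is Grace → it is first.

Grace


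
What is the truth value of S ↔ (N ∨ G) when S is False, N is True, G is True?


S = False, N = True, G = True
Step 1: N ∨ G = True OR True = True
Step 2: S ↔ (True): true when both sides have same truth value.
Result: False ↔ True = False

False


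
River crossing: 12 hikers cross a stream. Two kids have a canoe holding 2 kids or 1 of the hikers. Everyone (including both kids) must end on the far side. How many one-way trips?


Per crossing of one of the hikers: kids→, one←, one of the hikers→, one← = 4 trips
12 × 4 = 48, + 1 final kids→ = 49
Minimum trips = 49

49


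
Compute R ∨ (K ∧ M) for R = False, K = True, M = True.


R = False, K = True, M = True
Step 1: K ∧ M = True AND True = True
Step 2: R ∨ True = False OR True = True
AND evaluated first (higher precedence); then OR applied.

True


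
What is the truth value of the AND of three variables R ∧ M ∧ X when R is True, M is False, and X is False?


R = True, M = False, X = False
Step 1: R ∧ M = True AND False = False
Step 2: (False) ∧ X = (False) AND False = False
AND is true only when ALL operands are true.

False


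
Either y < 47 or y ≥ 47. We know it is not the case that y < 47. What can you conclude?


Disjunctive syllogism: P ∨ Q, ¬P ⊢ Q
Disjunction: y < 47 ∨ y ≥ 47
We know it is not the case that y < 47.
By disjunctive syllogism, the other disjunct must be true.

y ≥ 47


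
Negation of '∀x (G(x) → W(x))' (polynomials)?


Original: ∀x (G(x) → W(x))
Rule: ¬∀→∃, ¬∃→∀, negate predicate.
Negation: ∃x (G(x) ∧ ¬W(x))

∃x (G(x) ∧ ¬W(x))


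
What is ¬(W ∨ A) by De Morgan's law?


De Morgan's law: ¬(P ∨ Q) ≡ ¬P ∧ ¬Q
¬(W ∨ A) = ¬W ∧ ¬A

¬W ∧ ¬A


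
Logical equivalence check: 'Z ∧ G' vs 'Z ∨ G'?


Expression 1: Z ∧ G
Expression 2: Z ∨ G
Truth table (Z G | Expr1 Expr2):
  T T |   T     T
  T F |   F     T   ← differ
  F T |   F     T   ← differ
  F F |   F     F
Counterexample: Z=T, G=F gives Expr1 = F but Expr2 = T, so the expressions are NOT logically equivalent.

No


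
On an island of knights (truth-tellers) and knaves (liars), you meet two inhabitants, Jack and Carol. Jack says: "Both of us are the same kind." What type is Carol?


Jack says: "Both of us are the same kind."
Case 1: Jack is a Knight (truth-teller)
  Statement is true → they ARE the same → Carol is also a Knight
Case 2: Jack is a Knave (liar)
  Statement is false → they are NOT the same → Carol is a Knight
In both cases, Carol is a Knight.

Knight


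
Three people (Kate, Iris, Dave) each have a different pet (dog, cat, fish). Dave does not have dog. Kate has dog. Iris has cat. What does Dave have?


From clues:
  Kate → dog
  Iris → cat
By elimination, Dave gets the remaining.

fish


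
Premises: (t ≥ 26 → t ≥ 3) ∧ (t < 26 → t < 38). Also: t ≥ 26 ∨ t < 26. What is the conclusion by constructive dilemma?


Constructive dilemma: (P → Q) ∧ (R → S), P ∨ R ⊢ Q ∨ S
Premise 1: t ≥ 26 → t ≥ 3
Premise 2: t < 26 → t < 38
Premise 3: t ≥ 26 ∨ t < 26
Case 1: Assuming t ≥ 26, then by Premise 1, t ≥ 3.
Case 2: Assuming t < 26, then by Premise 2, t < 38.
Since one of t ≥ 26 or t < 26 must hold, we get t ≥ 3 or t < 38.

t ≥ 3 or t < 38.


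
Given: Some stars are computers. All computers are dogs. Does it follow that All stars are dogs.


Premise 1: Some stars are computers.
Premise 2: All computers are dogs.
Conclusion: All stars are dogs.
Fallacy: illicit minor. The minor term (stars) is distributed in the conclusion ('All stars ...') but undistributed in its premise ('Some stars are computers' doesn't cover all stars).
Only 'Some stars are dogs' follows, not 'All'.

Invalid


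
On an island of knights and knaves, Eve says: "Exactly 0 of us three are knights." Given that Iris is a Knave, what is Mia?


Eve claims exactly 0 knights among Eve, Iris, Mia.
Given: Iris is a Knave.

Case 1: Eve is a Knight (tells truth)
  Then exactly 0 of the three are knights.
  Counting Eve, Iris: 1 knight(s) so far. Need -1 more → impossible.
Case 2: Eve is a Knave (lies)
  Then the count is NOT 0.
  If Mia = Knave, count = 0 = 0 → claim would be true, contradicts lie.
  If Mia = Knight, count = 1 ≠ 0 → lie confirmed ✓

Mia is a Knight.

Knight


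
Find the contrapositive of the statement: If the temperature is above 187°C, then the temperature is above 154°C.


Original: If the temperature is above 187°C, then the temperature is above 154°C
Contrapositive: If ¬Q, then ¬P
Negate Q: not (the temperature is above 154°C)
Negate P: not (the temperature is above 187°C)

If not (the temperature is above 154°C), then not (the temperature is above 187°C).
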